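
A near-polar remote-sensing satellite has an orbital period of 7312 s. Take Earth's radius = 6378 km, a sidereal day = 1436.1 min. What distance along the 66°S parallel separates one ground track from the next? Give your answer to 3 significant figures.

1380 km

Node shift per orbit = (7312.0/86166) × 360° = 30.55°.
Equatorial spacing = 30.55 × 111.3 km/° = 3401 km.
At 66° latitude, spacing = 3401 × cos(66°) = 1383 km.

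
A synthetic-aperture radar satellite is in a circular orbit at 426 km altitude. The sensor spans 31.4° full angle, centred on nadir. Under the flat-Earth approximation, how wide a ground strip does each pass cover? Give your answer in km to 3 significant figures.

Half-angle = 31.4°/2 = 15.7°.
Swath width ≈ 2h·tan(θ/2) = 2 × 426 × tan(15.7°) = 239.5 km.

239 km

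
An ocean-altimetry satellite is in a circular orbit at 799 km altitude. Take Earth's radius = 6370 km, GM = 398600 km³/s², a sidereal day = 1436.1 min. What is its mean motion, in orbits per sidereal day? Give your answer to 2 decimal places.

Semi-major axis a = 6370 + 799 = 7169 km. Period T = 2π√(a³/μ) = 2π√(7169³/398600) = 6040.9 s = 100.68 min.
Orbits per sidereal day = 86166 / 6040.9 = 14.264.

14.26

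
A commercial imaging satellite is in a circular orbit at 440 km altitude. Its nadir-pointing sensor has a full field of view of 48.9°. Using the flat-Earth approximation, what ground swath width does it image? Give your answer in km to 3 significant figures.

Half-angle = 48.9°/2 = 24.45°.
Swath width ≈ 2h·tan(θ/2) = 2 × 440 × tan(24.45°) = 400.1 km.

400 km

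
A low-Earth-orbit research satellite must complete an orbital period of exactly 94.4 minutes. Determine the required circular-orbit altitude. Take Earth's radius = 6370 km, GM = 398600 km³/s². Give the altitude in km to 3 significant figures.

498 km

T = 94.4 min = 5664.0 s.
From T = 2π√(a³/μ): a = (μ T²/4π²)^(1/3) = (398600 × 5664.0² / 4π²)^(1/3) = 6868 km.
Altitude h = a − R = 6868 − 6370 = 498 km.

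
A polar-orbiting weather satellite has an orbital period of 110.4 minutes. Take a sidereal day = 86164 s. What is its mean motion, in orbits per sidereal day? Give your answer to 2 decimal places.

13.01

T = 110.4 min = 6624.0 s.
Orbits per sidereal day = 86164 / 6624.0 = 13.008.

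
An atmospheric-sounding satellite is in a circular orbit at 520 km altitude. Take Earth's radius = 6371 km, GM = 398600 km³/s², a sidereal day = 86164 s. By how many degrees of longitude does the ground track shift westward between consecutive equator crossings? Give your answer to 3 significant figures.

Semi-major axis a = 6371 + 520 = 6891 km. Period T = 2π√(a³/μ) = 2π√(6891³/398600) = 5692.9 s = 94.88 min.
During one orbit Earth rotates (5692.9 / 86164) × 360° = 23.79°.

23.8°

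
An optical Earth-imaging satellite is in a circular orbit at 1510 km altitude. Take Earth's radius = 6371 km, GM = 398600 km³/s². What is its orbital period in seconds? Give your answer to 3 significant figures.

6960 seconds

Semi-major axis a = 6371 + 1510 = 7881 km. Period T = 2π√(a³/μ) = 2π√(7881³/398600) = 6962.8 s = 116.05 min.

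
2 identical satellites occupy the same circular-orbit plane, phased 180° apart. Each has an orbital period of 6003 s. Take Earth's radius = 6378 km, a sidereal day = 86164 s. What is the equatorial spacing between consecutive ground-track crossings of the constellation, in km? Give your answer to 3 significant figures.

Single-satellite node shift = (6003.0/86164) × 360° = 25.08°.
With 2 satellites evenly phased, successive equator crossings are 25.08/2 = 12.541° apart.
That is 12.541 × 111.3 = 1396 km at the equator.

1400 km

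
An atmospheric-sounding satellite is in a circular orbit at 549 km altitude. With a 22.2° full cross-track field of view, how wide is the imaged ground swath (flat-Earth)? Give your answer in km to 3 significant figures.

215 km

Half-angle = 22.2°/2 = 11.1°.
Swath width ≈ 2h·tan(θ/2) = 2 × 549 × tan(11.1°) = 215.4 km.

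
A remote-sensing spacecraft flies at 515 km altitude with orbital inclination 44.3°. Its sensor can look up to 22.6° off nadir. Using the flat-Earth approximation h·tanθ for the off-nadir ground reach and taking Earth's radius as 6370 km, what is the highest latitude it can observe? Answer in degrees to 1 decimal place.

For a prograde orbit the ground track reaches latitude ±i = ±44.3°.
Sensor half-swath on the ground ≈ 515·tan(22.6°) = 214 km = 1.93° of latitude.
Maximum observable latitude ≈ 44.3 + 1.93 = 46.2°.

46.2°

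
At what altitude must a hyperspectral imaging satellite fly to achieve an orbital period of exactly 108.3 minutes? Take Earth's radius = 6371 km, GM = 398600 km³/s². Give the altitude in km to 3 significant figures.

T = 108.3 min = 6498.0 s.
From T = 2π√(a³/μ): a = (μ T²/4π²)^(1/3) = (398600 × 6498.0² / 4π²)^(1/3) = 7526 km.
Altitude h = a − R = 7526 − 6371 = 1155 km.

1160 km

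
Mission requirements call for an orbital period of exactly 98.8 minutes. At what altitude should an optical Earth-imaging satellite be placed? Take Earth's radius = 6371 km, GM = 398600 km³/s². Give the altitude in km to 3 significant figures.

708 km

T = 98.8 min = 5928.0 s.
From T = 2π√(a³/μ): a = (μ T²/4π²)^(1/3) = (398600 × 5928.0² / 4π²)^(1/3) = 7079 km.
Altitude h = a − R = 7079 − 6371 = 708 km.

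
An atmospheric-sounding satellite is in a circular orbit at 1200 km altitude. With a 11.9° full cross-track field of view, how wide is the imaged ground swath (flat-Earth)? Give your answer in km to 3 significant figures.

Half-angle = 11.9°/2 = 5.95°.
Swath width ≈ 2h·tan(θ/2) = 2 × 1200 × tan(5.95°) = 250.1 km.

250 km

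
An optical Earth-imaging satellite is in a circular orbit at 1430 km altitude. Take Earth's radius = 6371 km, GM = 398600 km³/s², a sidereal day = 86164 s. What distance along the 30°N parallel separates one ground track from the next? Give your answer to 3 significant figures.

Semi-major axis a = 6371 + 1430 = 7801 km. Period T = 2π√(a³/μ) = 2π√(7801³/398600) = 6857.0 s = 114.28 min.
Node shift per orbit = (6857.0/86164) × 360° = 28.65°.
Equatorial spacing = 28.65 × 111.2 km/° = 3186 km.
At 30° latitude, spacing = 3186 × cos(30°) = 2759 km.

2760 km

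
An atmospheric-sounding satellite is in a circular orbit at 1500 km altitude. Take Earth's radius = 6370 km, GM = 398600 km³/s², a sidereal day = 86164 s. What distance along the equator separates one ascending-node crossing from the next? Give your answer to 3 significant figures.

Semi-major axis a = 6370 + 1500 = 7870 km. Period T = 2π√(a³/μ) = 2π√(7870³/398600) = 6948.2 s = 115.80 min.
During one orbit Earth rotates (6948.2 / 86164) × 360° = 29.03°.
At the equator that is 29.03° × (2π·6370/360) km/° = 29.03 × 111.2 = 3228 km.

3230 km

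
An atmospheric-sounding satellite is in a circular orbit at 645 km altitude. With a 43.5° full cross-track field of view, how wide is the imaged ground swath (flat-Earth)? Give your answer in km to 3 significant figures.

515 km

Half-angle = 43.5°/2 = 21.75°.
Swath width ≈ 2h·tan(θ/2) = 2 × 645 × tan(21.75°) = 514.7 km.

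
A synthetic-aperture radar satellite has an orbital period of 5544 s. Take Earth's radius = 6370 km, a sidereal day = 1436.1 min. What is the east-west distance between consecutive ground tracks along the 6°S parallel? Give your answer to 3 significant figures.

2560 km

Node shift per orbit = (5544.0/86166) × 360° = 23.16°.
Equatorial spacing = 23.16 × 111.2 km/° = 2575 km.
At 6° latitude, spacing = 2575 × cos(6°) = 2561 km.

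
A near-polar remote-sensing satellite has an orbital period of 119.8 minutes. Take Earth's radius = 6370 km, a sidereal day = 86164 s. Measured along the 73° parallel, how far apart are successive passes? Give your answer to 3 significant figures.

T = 119.8 min = 7188.0 s.
Node shift per orbit = (7188.0/86164) × 360° = 30.03°.
Equatorial spacing = 30.03 × 111.2 km/° = 3339 km.
At 73° latitude, spacing = 3339 × cos(73°) = 976 km.

976 km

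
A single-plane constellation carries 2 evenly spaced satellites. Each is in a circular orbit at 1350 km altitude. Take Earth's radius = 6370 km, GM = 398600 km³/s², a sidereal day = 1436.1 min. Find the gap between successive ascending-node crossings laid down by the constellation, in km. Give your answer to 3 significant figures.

1570 km

Semi-major axis a = 6370 + 1350 = 7720 km. Period T = 2π√(a³/μ) = 2π√(7720³/398600) = 6750.5 s = 112.51 min.
Single-satellite node shift = (6750.5/86166) × 360° = 28.20°.
With 2 satellites evenly phased, successive equator crossings are 28.20/2 = 14.102° apart.
That is 14.102 × 111.2 = 1568 km at the equator.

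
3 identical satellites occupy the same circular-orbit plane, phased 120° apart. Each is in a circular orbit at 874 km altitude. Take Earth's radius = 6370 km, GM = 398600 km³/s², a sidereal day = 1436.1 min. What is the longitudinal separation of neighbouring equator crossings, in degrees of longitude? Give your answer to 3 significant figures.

8.55°

Semi-major axis a = 6370 + 874 = 7244 km. Period T = 2π√(a³/μ) = 2π√(7244³/398600) = 6135.9 s = 102.27 min.
Single-satellite node shift = (6135.9/86166) × 360° = 25.64°.
With 3 satellites evenly phased, successive equator crossings are 25.64/3 = 8.545° apart.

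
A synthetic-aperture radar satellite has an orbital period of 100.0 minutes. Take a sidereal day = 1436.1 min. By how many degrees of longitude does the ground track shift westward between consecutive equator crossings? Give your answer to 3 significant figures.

T = 100.0 min = 6000.0 s.
During one orbit Earth rotates (6000.0 / 86166) × 360° = 25.07°.

25.1°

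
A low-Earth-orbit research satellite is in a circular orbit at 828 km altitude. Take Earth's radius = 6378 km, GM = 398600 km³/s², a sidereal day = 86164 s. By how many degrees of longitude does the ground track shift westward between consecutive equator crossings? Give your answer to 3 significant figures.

Semi-major axis a = 6378 + 828 = 7206 km. Period T = 2π√(a³/μ) = 2π√(7206³/398600) = 6087.7 s = 101.46 min.
During one orbit Earth rotates (6087.7 / 86164) × 360° = 25.43°.

25.4°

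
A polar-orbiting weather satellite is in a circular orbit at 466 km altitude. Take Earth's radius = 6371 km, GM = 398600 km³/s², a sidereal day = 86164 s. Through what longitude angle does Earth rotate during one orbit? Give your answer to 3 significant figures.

Semi-major axis a = 6371 + 466 = 6837 km. Period T = 2π√(a³/μ) = 2π√(6837³/398600) = 5626.1 s = 93.77 min.
During one orbit Earth rotates (5626.1 / 86164) × 360° = 23.51°.

23.5°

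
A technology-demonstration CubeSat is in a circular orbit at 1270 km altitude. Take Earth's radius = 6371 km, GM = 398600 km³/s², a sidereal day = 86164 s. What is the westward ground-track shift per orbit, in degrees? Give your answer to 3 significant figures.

27.8°

Semi-major axis a = 6371 + 1270 = 7641 km. Period T = 2π√(a³/μ) = 2π√(7641³/398600) = 6647.2 s = 110.79 min.
During one orbit Earth rotates (6647.2 / 86164) × 360° = 27.77°.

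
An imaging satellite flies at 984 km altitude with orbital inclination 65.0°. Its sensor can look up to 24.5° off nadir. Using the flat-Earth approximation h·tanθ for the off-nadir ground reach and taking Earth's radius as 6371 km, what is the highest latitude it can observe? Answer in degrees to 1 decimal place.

69.0°

For a prograde orbit the ground track reaches latitude ±i = ±65.0°.
Sensor half-swath on the ground ≈ 984·tan(24.5°) = 448 km = 4.03° of latitude.
Maximum observable latitude ≈ 65.0 + 4.03 = 69.0°.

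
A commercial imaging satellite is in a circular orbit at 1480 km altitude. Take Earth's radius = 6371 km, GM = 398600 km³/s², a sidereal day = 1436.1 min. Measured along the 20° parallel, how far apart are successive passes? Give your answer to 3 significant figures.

3020 km

Semi-major axis a = 6371 + 1480 = 7851 km. Period T = 2π√(a³/μ) = 2π√(7851³/398600) = 6923.1 s = 115.38 min.
Node shift per orbit = (6923.1/86166) × 360° = 28.92°.
Equatorial spacing = 28.92 × 111.2 km/° = 3216 km.
At 20° latitude, spacing = 3216 × cos(20°) = 3022 km.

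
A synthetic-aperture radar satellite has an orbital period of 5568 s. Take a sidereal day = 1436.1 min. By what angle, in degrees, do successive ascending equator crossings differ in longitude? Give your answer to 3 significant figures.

23.3°

During one orbit Earth rotates (5568.0 / 86166) × 360° = 23.26°.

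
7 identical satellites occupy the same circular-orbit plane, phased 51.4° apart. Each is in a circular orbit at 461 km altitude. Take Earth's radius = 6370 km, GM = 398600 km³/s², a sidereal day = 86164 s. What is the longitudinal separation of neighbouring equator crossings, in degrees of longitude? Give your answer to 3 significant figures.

Semi-major axis a = 6370 + 461 = 6831 km. Period T = 2π√(a³/μ) = 2π√(6831³/398600) = 5618.7 s = 93.65 min.
Single-satellite node shift = (5618.7/86164) × 360° = 23.48°.
With 7 satellites evenly phased, successive equator crossings are 23.48/7 = 3.354° apart.

3.35°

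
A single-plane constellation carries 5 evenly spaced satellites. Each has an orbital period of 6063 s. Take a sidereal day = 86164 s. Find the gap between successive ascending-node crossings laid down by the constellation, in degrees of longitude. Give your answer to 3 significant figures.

Single-satellite node shift = (6063.0/86164) × 360° = 25.33°.
With 5 satellites evenly phased, successive equator crossings are 25.33/5 = 5.066° apart.

5.07°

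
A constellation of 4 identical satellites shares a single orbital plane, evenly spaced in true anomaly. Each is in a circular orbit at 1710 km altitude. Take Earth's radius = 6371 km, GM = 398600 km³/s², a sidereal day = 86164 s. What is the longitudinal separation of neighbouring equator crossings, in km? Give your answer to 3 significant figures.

Semi-major axis a = 6371 + 1710 = 8081 km. Period T = 2π√(a³/μ) = 2π√(8081³/398600) = 7229.5 s = 120.49 min.
Single-satellite node shift = (7229.5/86164) × 360° = 30.21°.
With 4 satellites evenly phased, successive equator crossings are 30.21/4 = 7.551° apart.
That is 7.551 × 111.2 = 840 km at the equator.

840 km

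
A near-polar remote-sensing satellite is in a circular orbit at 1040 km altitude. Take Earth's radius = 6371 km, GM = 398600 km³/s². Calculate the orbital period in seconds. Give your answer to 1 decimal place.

6349.3 seconds

Semi-major axis a = 6371 + 1040 = 7411 km. Period T = 2π√(a³/μ) = 2π√(7411³/398600) = 6349.3 s = 105.82 min.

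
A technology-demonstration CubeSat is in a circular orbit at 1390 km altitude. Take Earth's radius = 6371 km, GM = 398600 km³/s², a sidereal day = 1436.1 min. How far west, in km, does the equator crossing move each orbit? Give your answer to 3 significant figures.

3160 km

Semi-major axis a = 6371 + 1390 = 7761 km. Period T = 2π√(a³/μ) = 2π√(7761³/398600) = 6804.4 s = 113.41 min.
During one orbit Earth rotates (6804.4 / 86166) × 360° = 28.43°.
At the equator that is 28.43° × (2π·6371/360) km/° = 28.43 × 111.2 = 3161 km.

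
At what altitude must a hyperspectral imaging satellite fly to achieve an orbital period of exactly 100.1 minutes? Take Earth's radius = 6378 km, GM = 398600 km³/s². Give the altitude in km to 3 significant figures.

T = 100.1 min = 6006.0 s.
From T = 2π√(a³/μ): a = (μ T²/4π²)^(1/3) = (398600 × 6006.0² / 4π²)^(1/3) = 7141 km.
Altitude h = a − R = 7141 − 6378 = 763 km.

763 km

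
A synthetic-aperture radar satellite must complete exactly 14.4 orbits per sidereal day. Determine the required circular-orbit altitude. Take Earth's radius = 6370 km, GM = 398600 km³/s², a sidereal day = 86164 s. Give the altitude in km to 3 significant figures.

Required period T = 86164 / 14.4 = 5983.6 s.
From T = 2π√(a³/μ): a = (μ T²/4π²)^(1/3) = (398600 × 5983.6² / 4π²)^(1/3) = 7124 km.
Altitude h = a − R = 7124 − 6370 = 754 km.

754 km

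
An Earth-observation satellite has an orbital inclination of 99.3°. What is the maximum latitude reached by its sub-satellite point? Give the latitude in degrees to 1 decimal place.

Retrograde orbit: the ground track reaches ±(180° − i) = ±(180 − 99.3) = ±80.7°.

80.7°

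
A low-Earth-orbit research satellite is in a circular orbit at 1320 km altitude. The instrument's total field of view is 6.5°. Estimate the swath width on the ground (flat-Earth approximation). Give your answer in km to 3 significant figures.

150 km

Half-angle = 6.5°/2 = 3.25°.
Swath width ≈ 2h·tan(θ/2) = 2 × 1320 × tan(3.25°) = 149.9 km.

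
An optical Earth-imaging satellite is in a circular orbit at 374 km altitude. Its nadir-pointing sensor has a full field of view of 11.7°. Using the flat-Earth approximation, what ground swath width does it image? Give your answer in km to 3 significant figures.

Half-angle = 11.7°/2 = 5.85°.
Swath width ≈ 2h·tan(θ/2) = 2 × 374 × tan(5.85°) = 76.6 km.

76.6 km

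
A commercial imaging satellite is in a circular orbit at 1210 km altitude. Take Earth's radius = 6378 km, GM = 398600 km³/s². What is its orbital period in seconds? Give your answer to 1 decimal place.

Semi-major axis a = 6378 + 1210 = 7588 km. Period T = 2π√(a³/μ) = 2π√(7588³/398600) = 6578.1 s = 109.64 min.

6578.1 seconds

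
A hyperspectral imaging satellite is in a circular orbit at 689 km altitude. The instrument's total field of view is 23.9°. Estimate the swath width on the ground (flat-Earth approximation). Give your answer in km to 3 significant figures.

292 km

Half-angle = 23.9°/2 = 11.95°.
Swath width ≈ 2h·tan(θ/2) = 2 × 689 × tan(11.95°) = 291.6 km.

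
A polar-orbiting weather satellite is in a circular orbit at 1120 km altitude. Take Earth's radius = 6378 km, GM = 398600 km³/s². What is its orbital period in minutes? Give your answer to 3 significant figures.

108 min

Semi-major axis a = 6378 + 1120 = 7498 km. Period T = 2π√(a³/μ) = 2π√(7498³/398600) = 6461.4 s = 107.69 min.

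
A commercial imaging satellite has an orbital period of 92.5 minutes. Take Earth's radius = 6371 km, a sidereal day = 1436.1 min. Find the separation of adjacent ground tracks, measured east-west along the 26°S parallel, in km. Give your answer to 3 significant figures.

2320 km

T = 92.5 min = 5550.0 s.
Node shift per orbit = (5550.0/86166) × 360° = 23.19°.
Equatorial spacing = 23.19 × 111.2 km/° = 2578 km.
At 26° latitude, spacing = 2578 × cos(26°) = 2317 km.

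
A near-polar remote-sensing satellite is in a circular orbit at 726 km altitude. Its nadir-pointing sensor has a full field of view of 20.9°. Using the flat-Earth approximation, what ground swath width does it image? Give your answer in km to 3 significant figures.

Half-angle = 20.9°/2 = 10.45°.
Swath width ≈ 2h·tan(θ/2) = 2 × 726 × tan(10.45°) = 267.8 km.

268 km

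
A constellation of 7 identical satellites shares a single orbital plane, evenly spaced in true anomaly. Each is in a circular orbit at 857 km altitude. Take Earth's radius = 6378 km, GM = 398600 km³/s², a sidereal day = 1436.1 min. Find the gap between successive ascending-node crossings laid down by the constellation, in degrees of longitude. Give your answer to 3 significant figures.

3.66°

Semi-major axis a = 6378 + 857 = 7235 km. Period T = 2π√(a³/μ) = 2π√(7235³/398600) = 6124.5 s = 102.07 min.
Single-satellite node shift = (6124.5/86166) × 360° = 25.59°.
With 7 satellites evenly phased, successive equator crossings are 25.59/7 = 3.655° apart.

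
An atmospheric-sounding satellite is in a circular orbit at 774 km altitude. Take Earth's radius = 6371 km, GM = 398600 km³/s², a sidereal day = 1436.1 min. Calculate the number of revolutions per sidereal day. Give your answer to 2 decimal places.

Semi-major axis a = 6371 + 774 = 7145 km. Period T = 2π√(a³/μ) = 2π√(7145³/398600) = 6010.6 s = 100.18 min.
Orbits per sidereal day = 86166 / 6010.6 = 14.336.

14.34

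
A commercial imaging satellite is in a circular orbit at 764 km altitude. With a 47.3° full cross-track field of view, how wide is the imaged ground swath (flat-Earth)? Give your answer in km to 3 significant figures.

669 km

Half-angle = 47.3°/2 = 23.65°.
Swath width ≈ 2h·tan(θ/2) = 2 × 764 × tan(23.65°) = 669.2 km.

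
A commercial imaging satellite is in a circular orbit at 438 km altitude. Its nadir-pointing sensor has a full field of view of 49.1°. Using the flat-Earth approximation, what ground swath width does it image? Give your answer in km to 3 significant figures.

Half-angle = 49.1°/2 = 24.55°.
Swath width ≈ 2h·tan(θ/2) = 2 × 438 × tan(24.55°) = 400.1 km.

400 km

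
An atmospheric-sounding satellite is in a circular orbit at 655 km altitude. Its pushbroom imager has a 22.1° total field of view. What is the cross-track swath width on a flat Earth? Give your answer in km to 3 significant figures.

Half-angle = 22.1°/2 = 11.05°.
Swath width ≈ 2h·tan(θ/2) = 2 × 655 × tan(11.05°) = 255.8 km.

256 km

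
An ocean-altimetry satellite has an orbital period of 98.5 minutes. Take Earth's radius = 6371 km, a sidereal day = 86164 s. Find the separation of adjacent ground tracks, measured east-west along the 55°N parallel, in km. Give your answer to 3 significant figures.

1570 km

T = 98.5 min = 5910.0 s.
Node shift per orbit = (5910.0/86164) × 360° = 24.69°.
Equatorial spacing = 24.69 × 111.2 km/° = 2746 km.
At 55° latitude, spacing = 2746 × cos(55°) = 1575 km.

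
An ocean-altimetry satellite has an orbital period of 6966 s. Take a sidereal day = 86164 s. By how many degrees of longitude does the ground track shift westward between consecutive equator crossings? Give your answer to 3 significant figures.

During one orbit Earth rotates (6966.0 / 86164) × 360° = 29.10°.

29.1°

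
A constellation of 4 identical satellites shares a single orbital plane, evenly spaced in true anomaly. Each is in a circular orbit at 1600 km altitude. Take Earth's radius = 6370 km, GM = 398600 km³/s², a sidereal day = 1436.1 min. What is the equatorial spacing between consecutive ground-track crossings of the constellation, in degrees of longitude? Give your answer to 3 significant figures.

Semi-major axis a = 6370 + 1600 = 7970 km. Period T = 2π√(a³/μ) = 2π√(7970³/398600) = 7081.1 s = 118.02 min.
Single-satellite node shift = (7081.1/86166) × 360° = 29.58°.
With 4 satellites evenly phased, successive equator crossings are 29.58/4 = 7.396° apart.

7.40°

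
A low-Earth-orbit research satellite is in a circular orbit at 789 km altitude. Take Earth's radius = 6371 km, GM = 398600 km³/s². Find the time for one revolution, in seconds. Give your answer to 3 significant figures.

6030 seconds

Semi-major axis a = 6371 + 789 = 7160 km. Period T = 2π√(a³/μ) = 2π√(7160³/398600) = 6029.5 s = 100.49 min.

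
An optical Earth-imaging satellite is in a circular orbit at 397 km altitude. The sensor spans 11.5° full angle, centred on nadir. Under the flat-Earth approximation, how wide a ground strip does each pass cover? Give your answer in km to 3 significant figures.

80.0 km

Half-angle = 11.5°/2 = 5.75°.
Swath width ≈ 2h·tan(θ/2) = 2 × 397 × tan(5.75°) = 80.0 km.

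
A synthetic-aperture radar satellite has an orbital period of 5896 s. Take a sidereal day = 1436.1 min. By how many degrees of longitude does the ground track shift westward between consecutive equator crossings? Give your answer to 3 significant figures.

During one orbit Earth rotates (5896.0 / 86166) × 360° = 24.63°.

24.6°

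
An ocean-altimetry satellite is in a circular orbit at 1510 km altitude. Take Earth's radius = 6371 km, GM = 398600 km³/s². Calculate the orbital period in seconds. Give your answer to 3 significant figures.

Semi-major axis a = 6371 + 1510 = 7881 km. Period T = 2π√(a³/μ) = 2π√(7881³/398600) = 6962.8 s = 116.05 min.

6960 seconds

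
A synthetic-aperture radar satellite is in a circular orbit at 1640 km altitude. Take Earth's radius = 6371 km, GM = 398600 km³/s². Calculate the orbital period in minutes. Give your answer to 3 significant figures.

119 min

Semi-major axis a = 6371 + 1640 = 8011 km. Period T = 2π√(a³/μ) = 2π√(8011³/398600) = 7135.8 s = 118.93 min.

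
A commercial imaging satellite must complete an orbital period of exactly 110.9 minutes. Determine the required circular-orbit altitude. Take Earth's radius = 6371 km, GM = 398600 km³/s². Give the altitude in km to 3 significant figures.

1280 km

T = 110.9 min = 6654.0 s.
From T = 2π√(a³/μ): a = (μ T²/4π²)^(1/3) = (398600 × 6654.0² / 4π²)^(1/3) = 7646 km.
Altitude h = a − R = 7646 − 6371 = 1275 km.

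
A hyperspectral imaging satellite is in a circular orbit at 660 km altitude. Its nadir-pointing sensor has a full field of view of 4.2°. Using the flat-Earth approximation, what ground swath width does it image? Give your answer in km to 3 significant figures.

48.4 km

Half-angle = 4.2°/2 = 2.1°.
Swath width ≈ 2h·tan(θ/2) = 2 × 660 × tan(2.1°) = 48.4 km.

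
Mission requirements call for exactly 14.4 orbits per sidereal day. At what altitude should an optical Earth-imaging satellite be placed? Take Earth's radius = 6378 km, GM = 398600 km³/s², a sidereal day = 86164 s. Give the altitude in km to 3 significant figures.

Required period T = 86164 / 14.4 = 5983.6 s.
From T = 2π√(a³/μ): a = (μ T²/4π²)^(1/3) = (398600 × 5983.6² / 4π²)^(1/3) = 7124 km.
Altitude h = a − R = 7124 − 6378 = 746 km.

746 km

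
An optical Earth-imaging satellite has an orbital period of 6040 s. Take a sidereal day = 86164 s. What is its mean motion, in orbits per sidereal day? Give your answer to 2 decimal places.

Orbits per sidereal day = 86164 / 6040.0 = 14.266.

14.27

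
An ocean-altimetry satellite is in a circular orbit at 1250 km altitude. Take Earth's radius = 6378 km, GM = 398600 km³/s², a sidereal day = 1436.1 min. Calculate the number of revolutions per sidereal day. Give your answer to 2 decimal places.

13.00

Semi-major axis a = 6378 + 1250 = 7628 km. Period T = 2π√(a³/μ) = 2π√(7628³/398600) = 6630.2 s = 110.50 min.
Orbits per sidereal day = 86166 / 6630.2 = 12.996.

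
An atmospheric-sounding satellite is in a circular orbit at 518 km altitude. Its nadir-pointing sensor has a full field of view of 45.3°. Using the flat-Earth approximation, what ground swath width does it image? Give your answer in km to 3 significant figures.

Half-angle = 45.3°/2 = 22.65°.
Swath width ≈ 2h·tan(θ/2) = 2 × 518 × tan(22.65°) = 432.3 km.

432 km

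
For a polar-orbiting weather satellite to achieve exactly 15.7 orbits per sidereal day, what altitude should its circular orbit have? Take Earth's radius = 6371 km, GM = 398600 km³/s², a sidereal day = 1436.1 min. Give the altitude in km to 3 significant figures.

354 km

Required period T = 86166 / 15.7 = 5488.3 s.
From T = 2π√(a³/μ): a = (μ T²/4π²)^(1/3) = (398600 × 5488.3² / 4π²)^(1/3) = 6725 km.
Altitude h = a − R = 6725 − 6371 = 354 km.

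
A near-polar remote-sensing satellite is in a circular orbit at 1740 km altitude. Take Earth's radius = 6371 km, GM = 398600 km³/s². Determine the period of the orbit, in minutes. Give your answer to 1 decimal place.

Semi-major axis a = 6371 + 1740 = 8111 km. Period T = 2π√(a³/μ) = 2π√(8111³/398600) = 7269.8 s = 121.16 min.

121.2 min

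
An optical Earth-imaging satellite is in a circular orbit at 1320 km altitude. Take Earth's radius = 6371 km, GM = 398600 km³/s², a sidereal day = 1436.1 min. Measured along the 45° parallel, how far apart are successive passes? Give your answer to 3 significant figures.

2210 km

Semi-major axis a = 6371 + 1320 = 7691 km. Period T = 2π√(a³/μ) = 2π√(7691³/398600) = 6712.5 s = 111.88 min.
Node shift per orbit = (6712.5/86166) × 360° = 28.04°.
Equatorial spacing = 28.04 × 111.2 km/° = 3118 km.
At 45° latitude, spacing = 3118 × cos(45°) = 2205 km.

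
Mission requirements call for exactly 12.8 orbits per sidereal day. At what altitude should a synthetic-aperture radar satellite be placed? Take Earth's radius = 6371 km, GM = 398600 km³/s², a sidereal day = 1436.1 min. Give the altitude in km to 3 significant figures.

1330 km

Required period T = 86166 / 12.8 = 6731.7 s.
From T = 2π√(a³/μ): a = (μ T²/4π²)^(1/3) = (398600 × 6731.7² / 4π²)^(1/3) = 7706 km.
Altitude h = a − R = 7706 − 6371 = 1335 km.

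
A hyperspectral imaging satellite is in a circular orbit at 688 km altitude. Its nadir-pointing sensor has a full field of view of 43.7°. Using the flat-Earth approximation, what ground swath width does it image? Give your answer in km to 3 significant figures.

Half-angle = 43.7°/2 = 21.85°.
Swath width ≈ 2h·tan(θ/2) = 2 × 688 × tan(21.85°) = 551.8 km.

552 km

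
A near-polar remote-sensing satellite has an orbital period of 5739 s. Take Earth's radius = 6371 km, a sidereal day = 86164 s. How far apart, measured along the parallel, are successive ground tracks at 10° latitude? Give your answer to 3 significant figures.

2630 km

Node shift per orbit = (5739.0/86164) × 360° = 23.98°.
Equatorial spacing = 23.98 × 111.2 km/° = 2666 km.
At 10° latitude, spacing = 2666 × cos(10°) = 2626 km.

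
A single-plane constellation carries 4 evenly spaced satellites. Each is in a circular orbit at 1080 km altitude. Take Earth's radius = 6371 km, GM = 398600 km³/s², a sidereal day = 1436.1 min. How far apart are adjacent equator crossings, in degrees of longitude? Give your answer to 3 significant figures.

Semi-major axis a = 6371 + 1080 = 7451 km. Period T = 2π√(a³/μ) = 2π√(7451³/398600) = 6400.8 s = 106.68 min.
Single-satellite node shift = (6400.8/86166) × 360° = 26.74°.
With 4 satellites evenly phased, successive equator crossings are 26.74/4 = 6.686° apart.

6.69°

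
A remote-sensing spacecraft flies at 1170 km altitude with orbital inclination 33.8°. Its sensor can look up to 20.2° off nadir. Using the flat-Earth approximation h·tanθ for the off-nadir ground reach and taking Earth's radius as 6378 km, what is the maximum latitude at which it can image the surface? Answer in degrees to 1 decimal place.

For a prograde orbit the ground track reaches latitude ±i = ±33.8°.
Sensor half-swath on the ground ≈ 1170·tan(20.2°) = 430 km = 3.87° of latitude.
Maximum observable latitude ≈ 33.8 + 3.87 = 37.7°.

37.7°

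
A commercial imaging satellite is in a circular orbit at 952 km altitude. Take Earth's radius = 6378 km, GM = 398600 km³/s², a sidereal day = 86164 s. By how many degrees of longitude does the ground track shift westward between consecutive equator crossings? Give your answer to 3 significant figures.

Semi-major axis a = 6378 + 952 = 7330 km. Period T = 2π√(a³/μ) = 2π√(7330³/398600) = 6245.5 s = 104.09 min.
During one orbit Earth rotates (6245.5 / 86164) × 360° = 26.09°.

26.1°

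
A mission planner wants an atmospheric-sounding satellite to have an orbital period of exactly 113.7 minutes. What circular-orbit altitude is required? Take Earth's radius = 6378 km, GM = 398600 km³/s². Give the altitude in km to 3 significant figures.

T = 113.7 min = 6822.0 s.
From T = 2π√(a³/μ): a = (μ T²/4π²)^(1/3) = (398600 × 6822.0² / 4π²)^(1/3) = 7774 km.
Altitude h = a − R = 7774 − 6378 = 1396 km.

1400 km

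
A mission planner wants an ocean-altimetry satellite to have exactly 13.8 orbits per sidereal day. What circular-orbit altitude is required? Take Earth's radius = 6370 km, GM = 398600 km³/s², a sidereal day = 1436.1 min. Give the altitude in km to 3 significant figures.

959 km

Required period T = 86166 / 13.8 = 6243.9 s.
From T = 2π√(a³/μ): a = (μ T²/4π²)^(1/3) = (398600 × 6243.9² / 4π²)^(1/3) = 7329 km.
Altitude h = a − R = 7329 − 6370 = 959 km.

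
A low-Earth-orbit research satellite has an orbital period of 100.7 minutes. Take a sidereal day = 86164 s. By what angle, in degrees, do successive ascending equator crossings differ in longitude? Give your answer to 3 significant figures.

25.2°

T = 100.7 min = 6042.0 s.
During one orbit Earth rotates (6042.0 / 86164) × 360° = 25.24°.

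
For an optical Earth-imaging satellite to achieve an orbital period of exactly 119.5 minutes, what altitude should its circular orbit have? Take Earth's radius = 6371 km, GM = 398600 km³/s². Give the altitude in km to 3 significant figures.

1670 km

T = 119.5 min = 7170.0 s.
From T = 2π√(a³/μ): a = (μ T²/4π²)^(1/3) = (398600 × 7170.0² / 4π²)^(1/3) = 8037 km.
Altitude h = a − R = 8037 − 6371 = 1666 km.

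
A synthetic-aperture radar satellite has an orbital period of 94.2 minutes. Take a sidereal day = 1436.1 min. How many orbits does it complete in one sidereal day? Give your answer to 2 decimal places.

15.25

T = 94.2 min = 5652.0 s.
Orbits per sidereal day = 86166 / 5652.0 = 15.245.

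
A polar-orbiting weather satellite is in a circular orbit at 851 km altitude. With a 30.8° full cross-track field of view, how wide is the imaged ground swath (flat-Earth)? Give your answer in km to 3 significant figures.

Half-angle = 30.8°/2 = 15.4°.
Swath width ≈ 2h·tan(θ/2) = 2 × 851 × tan(15.4°) = 468.8 km.

469 km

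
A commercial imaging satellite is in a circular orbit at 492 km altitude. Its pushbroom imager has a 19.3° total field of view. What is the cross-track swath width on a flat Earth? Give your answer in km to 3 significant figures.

Half-angle = 19.3°/2 = 9.65°.
Swath width ≈ 2h·tan(θ/2) = 2 × 492 × tan(9.65°) = 167.3 km.

167 km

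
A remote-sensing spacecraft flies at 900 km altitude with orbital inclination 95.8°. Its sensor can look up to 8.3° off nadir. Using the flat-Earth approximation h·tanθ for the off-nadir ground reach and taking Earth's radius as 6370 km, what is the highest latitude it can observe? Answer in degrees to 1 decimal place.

Retrograde orbit: the ground track reaches ±(180° − i) = ±(180 − 95.8) = ±84.2°.
Sensor half-swath on the ground ≈ 900·tan(8.3°) = 131 km = 1.18° of latitude.
Maximum observable latitude ≈ 84.2 + 1.18 = 85.4°.

85.4°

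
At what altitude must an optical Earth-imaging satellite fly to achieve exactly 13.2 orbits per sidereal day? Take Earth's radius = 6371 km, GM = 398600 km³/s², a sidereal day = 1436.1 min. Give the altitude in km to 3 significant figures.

Required period T = 86166 / 13.2 = 6527.7 s.
From T = 2π√(a³/μ): a = (μ T²/4π²)^(1/3) = (398600 × 6527.7² / 4π²)^(1/3) = 7549 km.
Altitude h = a − R = 7549 − 6371 = 1178 km.

1180 km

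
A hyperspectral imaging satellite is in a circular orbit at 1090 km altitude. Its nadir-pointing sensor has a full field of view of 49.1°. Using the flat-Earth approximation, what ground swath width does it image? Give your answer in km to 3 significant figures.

996 km

Half-angle = 49.1°/2 = 24.55°.
Swath width ≈ 2h·tan(θ/2) = 2 × 1090 × tan(24.55°) = 995.8 km.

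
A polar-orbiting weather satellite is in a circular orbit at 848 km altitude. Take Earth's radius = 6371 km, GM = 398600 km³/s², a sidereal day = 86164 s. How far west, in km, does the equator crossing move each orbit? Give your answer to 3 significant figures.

Semi-major axis a = 6371 + 848 = 7219 km. Period T = 2π√(a³/μ) = 2π√(7219³/398600) = 6104.2 s = 101.74 min.
During one orbit Earth rotates (6104.2 / 86164) × 360° = 25.50°.
At the equator that is 25.50° × (2π·6371/360) km/° = 25.50 × 111.2 = 2836 km.

2840 km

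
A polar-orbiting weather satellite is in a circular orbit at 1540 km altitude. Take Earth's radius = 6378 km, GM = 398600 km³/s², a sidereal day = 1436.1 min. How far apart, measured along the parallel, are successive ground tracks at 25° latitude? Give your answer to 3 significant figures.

2960 km

Semi-major axis a = 6378 + 1540 = 7918 km. Period T = 2π√(a³/μ) = 2π√(7918³/398600) = 7011.9 s = 116.86 min.
Node shift per orbit = (7011.9/86166) × 360° = 29.30°.
Equatorial spacing = 29.30 × 111.3 km/° = 3261 km.
At 25° latitude, spacing = 3261 × cos(25°) = 2956 km.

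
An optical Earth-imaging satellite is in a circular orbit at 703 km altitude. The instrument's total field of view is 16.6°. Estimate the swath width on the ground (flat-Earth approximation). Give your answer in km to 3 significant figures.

205 km

Half-angle = 16.6°/2 = 8.3°.
Swath width ≈ 2h·tan(θ/2) = 2 × 703 × tan(8.3°) = 205.1 km.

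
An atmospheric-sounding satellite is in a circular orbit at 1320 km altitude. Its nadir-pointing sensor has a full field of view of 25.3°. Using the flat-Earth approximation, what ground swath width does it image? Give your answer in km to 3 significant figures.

593 km

Half-angle = 25.3°/2 = 12.65°.
Swath width ≈ 2h·tan(θ/2) = 2 × 1320 × tan(12.65°) = 592.5 km.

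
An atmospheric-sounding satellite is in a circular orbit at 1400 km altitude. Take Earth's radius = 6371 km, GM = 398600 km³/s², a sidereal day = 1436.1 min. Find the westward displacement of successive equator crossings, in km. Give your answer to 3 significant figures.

Semi-major axis a = 6371 + 1400 = 7771 km. Period T = 2π√(a³/μ) = 2π√(7771³/398600) = 6817.5 s = 113.63 min.
During one orbit Earth rotates (6817.5 / 86166) × 360° = 28.48°.
At the equator that is 28.48° × (2π·6371/360) km/° = 28.48 × 111.2 = 3167 km.

3170 km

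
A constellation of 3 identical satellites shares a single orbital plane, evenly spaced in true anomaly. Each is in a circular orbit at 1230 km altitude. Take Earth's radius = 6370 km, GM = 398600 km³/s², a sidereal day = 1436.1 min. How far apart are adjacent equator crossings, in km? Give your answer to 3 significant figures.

Semi-major axis a = 6370 + 1230 = 7600 km. Period T = 2π√(a³/μ) = 2π√(7600³/398600) = 6593.7 s = 109.90 min.
Single-satellite node shift = (6593.7/86166) × 360° = 27.55°.
With 3 satellites evenly phased, successive equator crossings are 27.55/3 = 9.183° apart.
That is 9.183 × 111.2 = 1021 km at the equator.

1020 km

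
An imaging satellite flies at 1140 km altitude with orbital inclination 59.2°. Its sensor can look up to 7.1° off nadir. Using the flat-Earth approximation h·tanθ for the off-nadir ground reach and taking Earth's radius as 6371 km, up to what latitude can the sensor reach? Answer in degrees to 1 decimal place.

For a prograde orbit the ground track reaches latitude ±i = ±59.2°.
Sensor half-swath on the ground ≈ 1140·tan(7.1°) = 142 km = 1.28° of latitude.
Maximum observable latitude ≈ 59.2 + 1.28 = 60.5°.

60.5°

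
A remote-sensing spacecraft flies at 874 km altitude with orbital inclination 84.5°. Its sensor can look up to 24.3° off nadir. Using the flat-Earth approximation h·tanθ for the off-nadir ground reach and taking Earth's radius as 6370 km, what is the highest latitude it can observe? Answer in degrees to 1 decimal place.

For a prograde orbit the ground track reaches latitude ±i = ±84.5°.
Sensor half-swath on the ground ≈ 874·tan(24.3°) = 395 km = 3.55° of latitude.
Maximum observable latitude ≈ 84.5 + 3.55 = 88.0°.

88.0°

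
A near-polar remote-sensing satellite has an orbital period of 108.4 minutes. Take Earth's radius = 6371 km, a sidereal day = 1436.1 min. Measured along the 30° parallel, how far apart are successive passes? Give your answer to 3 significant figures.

2620 km

T = 108.4 min = 6504.0 s.
Node shift per orbit = (6504.0/86166) × 360° = 27.17°.
Equatorial spacing = 27.17 × 111.2 km/° = 3022 km.
At 30° latitude, spacing = 3022 × cos(30°) = 2617 km.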